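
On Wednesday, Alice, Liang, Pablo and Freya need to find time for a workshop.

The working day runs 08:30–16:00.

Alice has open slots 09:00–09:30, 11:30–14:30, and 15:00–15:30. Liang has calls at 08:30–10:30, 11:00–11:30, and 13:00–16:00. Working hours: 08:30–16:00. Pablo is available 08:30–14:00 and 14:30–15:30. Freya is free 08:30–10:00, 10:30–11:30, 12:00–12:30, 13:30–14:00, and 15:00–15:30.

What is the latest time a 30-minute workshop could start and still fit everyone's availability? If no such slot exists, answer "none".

Liang free within 08:30–16:00: 10:30–11:00, 11:30–13:00.
Alice ∩ Liang: 11:30–13:00.
Alice ∩ Liang ∩ Pablo: 11:30–13:00.
Alice ∩ Liang ∩ Pablo ∩ Freya: 12:00–12:30.
Windows ≥ 30 min: 12:00–12:30.
Latest start in the last window 12:00–12:30 is 12:30 − 30 min = 12:00.

12:00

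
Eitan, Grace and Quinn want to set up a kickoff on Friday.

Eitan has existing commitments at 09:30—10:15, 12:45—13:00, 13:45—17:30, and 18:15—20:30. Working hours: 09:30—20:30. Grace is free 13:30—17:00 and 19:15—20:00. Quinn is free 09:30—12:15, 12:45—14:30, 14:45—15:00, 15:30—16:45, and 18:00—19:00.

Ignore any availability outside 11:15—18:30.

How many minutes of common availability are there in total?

Eitan free within 09:30–20:30: 10:15–12:45, 13:00–13:45, 17:30–18:15.
Eitan ∩ Grace: 13:30–13:45.
Eitan ∩ Grace ∩ Quinn: 13:30–13:45.
Restricted to 11:15–18:30: 13:30–13:45.
Total common minutes: 15.

15 minutes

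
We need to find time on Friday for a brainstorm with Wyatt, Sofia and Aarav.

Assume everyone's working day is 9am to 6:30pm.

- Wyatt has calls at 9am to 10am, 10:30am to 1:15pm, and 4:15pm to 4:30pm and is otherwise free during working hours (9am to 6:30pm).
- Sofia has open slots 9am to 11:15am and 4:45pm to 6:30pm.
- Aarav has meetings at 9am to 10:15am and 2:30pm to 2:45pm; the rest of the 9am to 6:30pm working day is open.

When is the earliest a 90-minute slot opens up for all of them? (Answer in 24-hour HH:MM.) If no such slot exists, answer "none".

16:45

Wyatt free within 09:00–18:30: 10:00–10:30, 13:15–16:15, 16:30–18:30.
Aarav free within 09:00–18:30: 10:15–14:30, 14:45–18:30.
Wyatt ∩ Sofia: 10:00–10:30, 16:45–18:30.
Wyatt ∩ Sofia ∩ Aarav: 10:15–10:30, 16:45–18:30.
Windows ≥ 90 min: 16:45–18:30.
Earliest such window starts at 16:45.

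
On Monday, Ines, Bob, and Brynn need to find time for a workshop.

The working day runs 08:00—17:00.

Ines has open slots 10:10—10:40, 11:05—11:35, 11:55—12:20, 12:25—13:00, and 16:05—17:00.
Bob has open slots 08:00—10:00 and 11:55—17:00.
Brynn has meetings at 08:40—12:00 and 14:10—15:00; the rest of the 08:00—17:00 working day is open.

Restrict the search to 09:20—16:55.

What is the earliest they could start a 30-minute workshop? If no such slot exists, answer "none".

Brynn free within 08:00–17:00: 08:00–08:40, 12:00–14:10, 15:00–17:00.
Ines ∩ Bob: 11:55–12:20, 12:25–13:00, 16:05–17:00.
Ines ∩ Bob ∩ Brynn: 12:00–12:20, 12:25–13:00, 16:05–17:00.
Restricted to 09:20–16:55: 12:00–12:20, 12:25–13:00, 16:05–16:55.
Windows ≥ 30 min: 12:25–13:00, 16:05–16:55.
Earliest such window starts at 12:25.

12:25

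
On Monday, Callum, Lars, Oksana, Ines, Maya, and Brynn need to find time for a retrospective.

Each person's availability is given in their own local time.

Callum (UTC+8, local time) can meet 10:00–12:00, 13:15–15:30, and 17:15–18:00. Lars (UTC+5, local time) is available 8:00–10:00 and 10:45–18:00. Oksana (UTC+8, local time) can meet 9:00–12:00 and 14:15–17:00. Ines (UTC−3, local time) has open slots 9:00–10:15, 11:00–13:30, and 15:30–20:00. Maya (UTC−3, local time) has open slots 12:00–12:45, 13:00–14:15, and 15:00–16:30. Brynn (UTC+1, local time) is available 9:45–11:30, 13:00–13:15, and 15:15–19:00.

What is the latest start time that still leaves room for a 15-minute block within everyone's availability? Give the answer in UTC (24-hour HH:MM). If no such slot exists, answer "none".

none

Callum → UTC: 02:00–04:00, 05:15–07:30, 09:15–10:00.
Lars → UTC: 03:00–05:00, 05:45–13:00.
Oksana → UTC: 01:00–04:00, 06:15–09:00.
Ines → UTC: 12:00–13:15, 14:00–16:30, 18:30–23:00.
Maya → UTC: 15:00–15:45, 16:00–17:15, 18:00–19:30.
Brynn → UTC: 08:45–10:30, 12:00–12:15, 14:15–18:00.
Callum ∩ Lars: 03:00–04:00, 05:45–07:30, 09:15–10:00.
Callum ∩ Lars ∩ Oksana: 03:00–04:00, 06:15–07:30.
Callum ∩ Lars ∩ Oksana ∩ Ines: (none).
Callum ∩ Lars ∩ Oksana ∩ Ines ∩ Maya: (none).
Callum ∩ Lars ∩ Oksana ∩ Ines ∩ Maya ∩ Brynn: (none).
Windows ≥ 15 min: (none).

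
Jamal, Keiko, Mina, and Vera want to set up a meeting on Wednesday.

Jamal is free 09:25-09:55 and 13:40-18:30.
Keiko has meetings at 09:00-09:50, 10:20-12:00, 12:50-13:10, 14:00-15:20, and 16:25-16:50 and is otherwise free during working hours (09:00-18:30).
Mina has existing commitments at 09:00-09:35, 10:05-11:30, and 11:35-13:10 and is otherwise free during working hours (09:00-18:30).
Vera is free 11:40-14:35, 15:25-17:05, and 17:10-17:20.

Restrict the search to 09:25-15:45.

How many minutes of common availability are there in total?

40 minutes

Keiko free within 09:00–18:30: 09:50–10:20, 12:00–12:50, 13:10–14:00, 15:20–16:25, 16:50–18:30.
Mina free within 09:00–18:30: 09:35–10:05, 11:30–11:35, 13:10–18:30.
Jamal ∩ Keiko: 09:50–09:55, 13:40–14:00, 15:20–16:25, 16:50–18:30.
Jamal ∩ Keiko ∩ Mina: 09:50–09:55, 13:40–14:00, 15:20–16:25, 16:50–18:30.
Jamal ∩ Keiko ∩ Mina ∩ Vera: 13:40–14:00, 15:25–16:25, 16:50–17:05, 17:10–17:20.
Restricted to 09:25–15:45: 13:40–14:00, 15:25–15:45.
Total common minutes: 20 + 20 = 40.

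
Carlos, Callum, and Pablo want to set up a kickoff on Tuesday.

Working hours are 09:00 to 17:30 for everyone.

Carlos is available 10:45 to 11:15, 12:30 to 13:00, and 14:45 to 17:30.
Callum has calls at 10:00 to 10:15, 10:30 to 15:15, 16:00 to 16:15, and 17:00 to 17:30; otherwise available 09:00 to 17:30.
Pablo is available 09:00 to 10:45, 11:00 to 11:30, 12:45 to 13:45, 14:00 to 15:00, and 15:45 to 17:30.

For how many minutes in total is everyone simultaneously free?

60 minutes

Callum free within 09:00–17:30: 09:00–10:00, 10:15–10:30, 15:15–16:00, 16:15–17:00.
Carlos ∩ Callum: 15:15–16:00, 16:15–17:00.
Carlos ∩ Callum ∩ Pablo: 15:45–16:00, 16:15–17:00.
Total common minutes: 15 + 45 = 60.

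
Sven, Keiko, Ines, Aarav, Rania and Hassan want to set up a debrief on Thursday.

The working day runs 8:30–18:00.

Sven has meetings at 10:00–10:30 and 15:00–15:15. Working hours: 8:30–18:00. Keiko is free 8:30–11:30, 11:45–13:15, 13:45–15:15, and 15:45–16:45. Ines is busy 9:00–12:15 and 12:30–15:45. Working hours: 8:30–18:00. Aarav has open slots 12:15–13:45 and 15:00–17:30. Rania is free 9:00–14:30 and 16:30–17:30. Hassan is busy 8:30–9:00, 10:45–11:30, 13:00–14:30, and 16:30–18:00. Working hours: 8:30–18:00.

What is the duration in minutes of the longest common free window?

15 minutes

Sven free within 08:30–18:00: 08:30–10:00, 10:30–15:00, 15:15–18:00.
Ines free within 08:30–18:00: 08:30–09:00, 12:15–12:30, 15:45–18:00.
Hassan free within 08:30–18:00: 09:00–10:45, 11:30–13:00, 14:30–16:30.
Sven ∩ Keiko: 08:30–10:00, 10:30–11:30, 11:45–13:15, 13:45–15:00, 15:45–16:45.
Sven ∩ Keiko ∩ Ines: 08:30–09:00, 12:15–12:30, 15:45–16:45.
Sven ∩ Keiko ∩ Ines ∩ Aarav: 12:15–12:30, 15:45–16:45.
Sven ∩ Keiko ∩ Ines ∩ Aarav ∩ Rania: 12:15–12:30, 16:30–16:45.
Sven ∩ Keiko ∩ Ines ∩ Aarav ∩ Rania ∩ Hassan: 12:15–12:30.
Single common window of 15 minutes.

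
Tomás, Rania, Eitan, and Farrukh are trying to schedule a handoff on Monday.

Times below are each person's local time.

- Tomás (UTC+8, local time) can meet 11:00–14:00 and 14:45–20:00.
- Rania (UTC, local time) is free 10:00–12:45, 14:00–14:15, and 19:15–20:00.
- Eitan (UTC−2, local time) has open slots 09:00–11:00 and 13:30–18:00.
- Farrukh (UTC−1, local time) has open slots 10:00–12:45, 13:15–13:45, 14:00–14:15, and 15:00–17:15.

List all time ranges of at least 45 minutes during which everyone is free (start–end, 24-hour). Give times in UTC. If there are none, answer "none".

Tomás → UTC: 03:00–06:00, 06:45–12:00.
Rania → UTC: 10:00–12:45, 14:00–14:15, 19:15–20:00.
Eitan → UTC: 11:00–13:00, 15:30–20:00.
Farrukh → UTC: 11:00–13:45, 14:15–14:45, 15:00–15:15, 16:00–18:15.
Tomás ∩ Rania: 10:00–12:00.
Tomás ∩ Rania ∩ Eitan: 11:00–12:00.
Tomás ∩ Rania ∩ Eitan ∩ Farrukh: 11:00–12:00.
Windows ≥ 45 min: 11:00–12:00.

11:00–12:00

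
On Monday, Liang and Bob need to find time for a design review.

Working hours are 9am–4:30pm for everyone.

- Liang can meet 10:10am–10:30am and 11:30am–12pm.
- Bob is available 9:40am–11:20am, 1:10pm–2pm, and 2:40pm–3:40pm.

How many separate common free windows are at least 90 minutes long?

Liang ∩ Bob: 10:10–10:30.
Windows ≥ 90 min: (none).
That's 0 windows.

0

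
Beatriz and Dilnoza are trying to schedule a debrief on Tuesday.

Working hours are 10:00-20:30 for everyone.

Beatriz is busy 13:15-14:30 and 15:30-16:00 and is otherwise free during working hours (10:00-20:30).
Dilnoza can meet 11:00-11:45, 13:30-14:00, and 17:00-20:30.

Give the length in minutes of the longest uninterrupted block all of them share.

Beatriz free within 10:00–20:30: 10:00–13:15, 14:30–15:30, 16:00–20:30.
Beatriz ∩ Dilnoza: 11:00–11:45, 17:00–20:30.
Common window lengths: 45, 210 min; longest is 210.

210 minutes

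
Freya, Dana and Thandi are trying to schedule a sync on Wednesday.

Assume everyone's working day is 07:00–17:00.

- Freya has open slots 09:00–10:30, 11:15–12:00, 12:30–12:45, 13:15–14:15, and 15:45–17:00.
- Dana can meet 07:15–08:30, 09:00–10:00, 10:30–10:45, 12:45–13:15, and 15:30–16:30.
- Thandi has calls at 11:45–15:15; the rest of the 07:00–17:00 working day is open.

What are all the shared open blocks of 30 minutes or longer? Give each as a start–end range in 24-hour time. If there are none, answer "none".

09:00–10:00, 15:45–16:30

Thandi free within 07:00–17:00: 07:00–11:45, 15:15–17:00.
Freya ∩ Dana: 09:00–10:00, 15:45–16:30.
Freya ∩ Dana ∩ Thandi: 09:00–10:00, 15:45–16:30.
Windows ≥ 30 min: 09:00–10:00, 15:45–16:30.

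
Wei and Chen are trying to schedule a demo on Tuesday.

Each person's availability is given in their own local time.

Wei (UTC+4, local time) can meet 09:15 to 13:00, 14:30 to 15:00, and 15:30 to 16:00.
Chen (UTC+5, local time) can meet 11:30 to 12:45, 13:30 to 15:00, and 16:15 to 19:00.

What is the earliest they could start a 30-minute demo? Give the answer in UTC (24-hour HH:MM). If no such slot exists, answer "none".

Wei → UTC: 05:15–09:00, 10:30–11:00, 11:30–12:00.
Chen → UTC: 06:30–07:45, 08:30–10:00, 11:15–14:00.
Wei ∩ Chen: 06:30–07:45, 08:30–09:00, 11:30–12:00.
Windows ≥ 30 min: 06:30–07:45, 08:30–09:00, 11:30–12:00.
Earliest such window starts at 06:30.

06:30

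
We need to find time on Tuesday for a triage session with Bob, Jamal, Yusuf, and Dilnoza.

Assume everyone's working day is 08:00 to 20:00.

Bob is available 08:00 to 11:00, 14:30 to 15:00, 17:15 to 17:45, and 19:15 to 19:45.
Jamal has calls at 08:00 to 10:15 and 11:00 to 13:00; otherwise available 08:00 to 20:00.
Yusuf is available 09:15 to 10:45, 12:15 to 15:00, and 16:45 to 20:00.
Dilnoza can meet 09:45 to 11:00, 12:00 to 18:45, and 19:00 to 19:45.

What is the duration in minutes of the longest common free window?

Jamal free within 08:00–20:00: 10:15–11:00, 13:00–20:00.
Bob ∩ Jamal: 10:15–11:00, 14:30–15:00, 17:15–17:45, 19:15–19:45.
Bob ∩ Jamal ∩ Yusuf: 10:15–10:45, 14:30–15:00, 17:15–17:45, 19:15–19:45.
Bob ∩ Jamal ∩ Yusuf ∩ Dilnoza: 10:15–10:45, 14:30–15:00, 17:15–17:45, 19:15–19:45.
Common window lengths: 30, 30, 30, 30 min; longest is 30.

30 minutes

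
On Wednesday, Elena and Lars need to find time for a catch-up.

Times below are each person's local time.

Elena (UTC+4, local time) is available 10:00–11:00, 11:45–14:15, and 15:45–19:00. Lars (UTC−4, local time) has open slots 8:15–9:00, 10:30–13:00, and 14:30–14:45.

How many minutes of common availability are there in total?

Elena → UTC: 06:00–07:00, 07:45–10:15, 11:45–15:00.
Lars → UTC: 12:15–13:00, 14:30–17:00, 18:30–18:45.
Elena ∩ Lars: 12:15–13:00, 14:30–15:00.
Total common minutes: 45 + 30 = 75.

75 minutes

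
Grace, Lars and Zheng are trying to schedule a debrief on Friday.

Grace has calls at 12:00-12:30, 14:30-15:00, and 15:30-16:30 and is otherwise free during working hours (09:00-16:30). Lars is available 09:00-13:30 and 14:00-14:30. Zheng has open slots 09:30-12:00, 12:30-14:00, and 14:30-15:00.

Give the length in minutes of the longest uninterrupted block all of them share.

Grace free within 09:00–16:30: 09:00–12:00, 12:30–14:30, 15:00–15:30.
Grace ∩ Lars: 09:00–12:00, 12:30–13:30, 14:00–14:30.
Grace ∩ Lars ∩ Zheng: 09:30–12:00, 12:30–13:30.
Common window lengths: 150, 60 min; longest is 150.

150 minutes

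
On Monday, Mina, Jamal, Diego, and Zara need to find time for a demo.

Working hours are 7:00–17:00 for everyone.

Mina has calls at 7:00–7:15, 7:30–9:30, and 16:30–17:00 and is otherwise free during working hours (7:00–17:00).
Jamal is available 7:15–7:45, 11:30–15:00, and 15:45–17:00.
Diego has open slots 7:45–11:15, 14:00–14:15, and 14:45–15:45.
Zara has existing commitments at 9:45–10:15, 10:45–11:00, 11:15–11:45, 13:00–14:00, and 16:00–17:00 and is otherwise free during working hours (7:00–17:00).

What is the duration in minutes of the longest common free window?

15 minutes

Mina free within 07:00–17:00: 07:15–07:30, 09:30–16:30.
Zara free within 07:00–17:00: 07:00–09:45, 10:15–10:45, 11:00–11:15, 11:45–13:00, 14:00–16:00.
Mina ∩ Jamal: 07:15–07:30, 11:30–15:00, 15:45–16:30.
Mina ∩ Jamal ∩ Diego: 14:00–14:15, 14:45–15:00.
Mina ∩ Jamal ∩ Diego ∩ Zara: 14:00–14:15, 14:45–15:00.
Common window lengths: 15, 15 min; longest is 15.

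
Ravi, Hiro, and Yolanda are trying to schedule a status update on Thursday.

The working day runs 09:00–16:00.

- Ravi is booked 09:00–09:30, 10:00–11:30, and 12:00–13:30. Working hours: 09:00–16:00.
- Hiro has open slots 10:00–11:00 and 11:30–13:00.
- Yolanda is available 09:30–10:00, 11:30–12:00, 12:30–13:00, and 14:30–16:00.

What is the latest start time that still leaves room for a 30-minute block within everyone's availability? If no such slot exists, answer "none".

11:30

Ravi free within 09:00–16:00: 09:30–10:00, 11:30–12:00, 13:30–16:00.
Ravi ∩ Hiro: 11:30–12:00.
Ravi ∩ Hiro ∩ Yolanda: 11:30–12:00.
Windows ≥ 30 min: 11:30–12:00.
Latest start in the last window 11:30–12:00 is 12:00 − 30 min = 11:30.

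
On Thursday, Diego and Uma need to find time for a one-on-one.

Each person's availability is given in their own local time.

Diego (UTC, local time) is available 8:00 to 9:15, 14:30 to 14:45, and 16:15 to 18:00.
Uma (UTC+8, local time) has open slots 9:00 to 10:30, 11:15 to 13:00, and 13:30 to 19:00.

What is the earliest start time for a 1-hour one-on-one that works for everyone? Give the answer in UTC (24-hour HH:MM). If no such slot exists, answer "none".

08:00

Diego → UTC: 08:00–09:15, 14:30–14:45, 16:15–18:00.
Uma → UTC: 01:00–02:30, 03:15–05:00, 05:30–11:00.
Diego ∩ Uma: 08:00–09:15.
Windows ≥ 60 min: 08:00–09:15.
Earliest such window starts at 08:00.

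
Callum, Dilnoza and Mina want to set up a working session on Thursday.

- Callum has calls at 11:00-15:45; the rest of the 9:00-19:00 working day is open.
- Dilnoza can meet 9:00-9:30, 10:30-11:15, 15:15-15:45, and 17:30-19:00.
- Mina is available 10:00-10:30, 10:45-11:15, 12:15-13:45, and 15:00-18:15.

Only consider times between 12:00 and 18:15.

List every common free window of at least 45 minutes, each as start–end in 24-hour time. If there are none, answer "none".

17:30–18:15

Callum free within 09:00–19:00: 09:00–11:00, 15:45–19:00.
Callum ∩ Dilnoza: 09:00–09:30, 10:30–11:00, 17:30–19:00.
Callum ∩ Dilnoza ∩ Mina: 10:45–11:00, 17:30–18:15.
Restricted to 12:00–18:15: 17:30–18:15.
Windows ≥ 45 min: 17:30–18:15.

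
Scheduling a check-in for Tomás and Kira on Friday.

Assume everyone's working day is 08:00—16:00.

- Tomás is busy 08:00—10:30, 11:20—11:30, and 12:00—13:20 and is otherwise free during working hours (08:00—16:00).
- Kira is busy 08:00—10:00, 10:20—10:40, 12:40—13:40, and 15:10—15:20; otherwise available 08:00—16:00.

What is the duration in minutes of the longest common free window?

Tomás free within 08:00–16:00: 10:30–11:20, 11:30–12:00, 13:20–16:00.
Kira free within 08:00–16:00: 10:00–10:20, 10:40–12:40, 13:40–15:10, 15:20–16:00.
Tomás ∩ Kira: 10:40–11:20, 11:30–12:00, 13:40–15:10, 15:20–16:00.
Common window lengths: 40, 30, 90, 40 min; longest is 90.

90 minutes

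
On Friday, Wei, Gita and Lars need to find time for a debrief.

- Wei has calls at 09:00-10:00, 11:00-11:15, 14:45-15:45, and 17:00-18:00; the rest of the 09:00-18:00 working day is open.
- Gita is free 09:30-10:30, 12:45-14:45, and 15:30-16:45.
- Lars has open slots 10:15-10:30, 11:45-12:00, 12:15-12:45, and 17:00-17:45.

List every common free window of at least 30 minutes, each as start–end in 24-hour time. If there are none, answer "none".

none

Wei free within 09:00–18:00: 10:00–11:00, 11:15–14:45, 15:45–17:00.
Wei ∩ Gita: 10:00–10:30, 12:45–14:45, 15:45–16:45.
Wei ∩ Gita ∩ Lars: 10:15–10:30.
Windows ≥ 30 min: (none).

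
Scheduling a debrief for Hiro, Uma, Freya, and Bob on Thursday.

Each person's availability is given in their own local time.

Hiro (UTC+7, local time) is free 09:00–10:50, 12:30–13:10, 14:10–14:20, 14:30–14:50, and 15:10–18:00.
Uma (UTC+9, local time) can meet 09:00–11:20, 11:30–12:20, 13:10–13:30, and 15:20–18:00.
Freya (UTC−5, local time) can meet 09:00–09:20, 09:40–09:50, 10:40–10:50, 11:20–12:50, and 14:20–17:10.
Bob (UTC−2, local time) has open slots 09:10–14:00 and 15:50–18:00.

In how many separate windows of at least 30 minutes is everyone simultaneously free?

Hiro → UTC: 02:00–03:50, 05:30–06:10, 07:10–07:20, 07:30–07:50, 08:10–11:00.
Uma → UTC: 00:00–02:20, 02:30–03:20, 04:10–04:30, 06:20–09:00.
Freya → UTC: 14:00–14:20, 14:40–14:50, 15:40–15:50, 16:20–17:50, 19:20–22:10.
Bob → UTC: 11:10–16:00, 17:50–20:00.
Hiro ∩ Uma: 02:00–02:20, 02:30–03:20, 07:10–07:20, 07:30–07:50, 08:10–09:00.
Hiro ∩ Uma ∩ Freya: (none).
Hiro ∩ Uma ∩ Freya ∩ Bob: (none).
Windows ≥ 30 min: (none).
That's 0 windows.

0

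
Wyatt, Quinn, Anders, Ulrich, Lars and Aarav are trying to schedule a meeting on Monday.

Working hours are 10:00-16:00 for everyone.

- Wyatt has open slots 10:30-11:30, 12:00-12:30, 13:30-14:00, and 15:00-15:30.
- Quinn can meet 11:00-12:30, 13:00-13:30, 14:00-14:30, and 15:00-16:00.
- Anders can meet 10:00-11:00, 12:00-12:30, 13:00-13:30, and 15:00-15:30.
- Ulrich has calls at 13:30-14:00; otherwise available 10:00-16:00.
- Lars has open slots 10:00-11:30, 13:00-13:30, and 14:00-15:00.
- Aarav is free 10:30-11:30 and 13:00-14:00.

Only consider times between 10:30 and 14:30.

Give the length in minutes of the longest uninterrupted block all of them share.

0 minutes

Ulrich free within 10:00–16:00: 10:00–13:30, 14:00–16:00.
Wyatt ∩ Quinn: 11:00–11:30, 12:00–12:30, 15:00–15:30.
Wyatt ∩ Quinn ∩ Anders: 12:00–12:30, 15:00–15:30.
Wyatt ∩ Quinn ∩ Anders ∩ Ulrich: 12:00–12:30, 15:00–15:30.
Wyatt ∩ Quinn ∩ Anders ∩ Ulrich ∩ Lars: (none).
Wyatt ∩ Quinn ∩ Anders ∩ Ulrich ∩ Lars ∩ Aarav: (none).
Restricted to 10:30–14:30: (none).
No common window.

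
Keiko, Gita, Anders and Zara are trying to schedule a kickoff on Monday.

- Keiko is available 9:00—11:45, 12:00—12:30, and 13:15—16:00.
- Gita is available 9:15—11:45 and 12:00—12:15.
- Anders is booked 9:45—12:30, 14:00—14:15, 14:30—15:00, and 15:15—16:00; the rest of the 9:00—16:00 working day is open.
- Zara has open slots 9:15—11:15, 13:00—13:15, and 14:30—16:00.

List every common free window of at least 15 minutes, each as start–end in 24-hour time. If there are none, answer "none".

09:15–09:45

Anders free within 09:00–16:00: 09:00–09:45, 12:30–14:00, 14:15–14:30, 15:00–15:15.
Keiko ∩ Gita: 09:15–11:45, 12:00–12:15.
Keiko ∩ Gita ∩ Anders: 09:15–09:45.
Keiko ∩ Gita ∩ Anders ∩ Zara: 09:15–09:45.
Windows ≥ 15 min: 09:15–09:45.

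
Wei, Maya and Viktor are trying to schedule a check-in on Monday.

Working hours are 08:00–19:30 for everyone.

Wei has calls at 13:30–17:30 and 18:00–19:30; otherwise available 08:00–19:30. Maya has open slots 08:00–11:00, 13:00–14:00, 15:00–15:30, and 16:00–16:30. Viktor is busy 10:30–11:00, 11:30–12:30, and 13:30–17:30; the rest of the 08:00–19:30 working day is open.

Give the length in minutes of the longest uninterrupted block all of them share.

150 minutes

Wei free within 08:00–19:30: 08:00–13:30, 17:30–18:00.
Viktor free within 08:00–19:30: 08:00–10:30, 11:00–11:30, 12:30–13:30, 17:30–19:30.
Wei ∩ Maya: 08:00–11:00, 13:00–13:30.
Wei ∩ Maya ∩ Viktor: 08:00–10:30, 13:00–13:30.
Common window lengths: 150, 30 min; longest is 150.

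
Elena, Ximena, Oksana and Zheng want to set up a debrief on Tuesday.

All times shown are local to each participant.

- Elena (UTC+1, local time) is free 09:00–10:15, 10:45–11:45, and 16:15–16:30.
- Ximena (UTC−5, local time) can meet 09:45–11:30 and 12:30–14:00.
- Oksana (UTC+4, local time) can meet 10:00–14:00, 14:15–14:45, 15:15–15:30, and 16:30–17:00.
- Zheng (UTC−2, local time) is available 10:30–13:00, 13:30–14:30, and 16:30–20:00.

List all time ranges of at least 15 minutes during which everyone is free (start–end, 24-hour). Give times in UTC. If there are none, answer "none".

none

Elena → UTC: 08:00–09:15, 09:45–10:45, 15:15–15:30.
Ximena → UTC: 14:45–16:30, 17:30–19:00.
Oksana → UTC: 06:00–10:00, 10:15–10:45, 11:15–11:30, 12:30–13:00.
Zheng → UTC: 12:30–15:00, 15:30–16:30, 18:30–22:00.
Elena ∩ Ximena: 15:15–15:30.
Elena ∩ Ximena ∩ Oksana: (none).
Elena ∩ Ximena ∩ Oksana ∩ Zheng: (none).
Windows ≥ 15 min: (none).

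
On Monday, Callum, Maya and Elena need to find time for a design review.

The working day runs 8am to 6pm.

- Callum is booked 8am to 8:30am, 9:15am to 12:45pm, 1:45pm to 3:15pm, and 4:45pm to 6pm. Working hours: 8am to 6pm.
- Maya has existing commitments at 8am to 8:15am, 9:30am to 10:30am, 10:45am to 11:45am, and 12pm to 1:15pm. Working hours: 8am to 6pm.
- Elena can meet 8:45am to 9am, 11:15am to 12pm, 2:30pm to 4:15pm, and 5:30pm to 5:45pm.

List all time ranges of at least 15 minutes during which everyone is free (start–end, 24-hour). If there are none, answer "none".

Callum free within 08:00–18:00: 08:30–09:15, 12:45–13:45, 15:15–16:45.
Maya free within 08:00–18:00: 08:15–09:30, 10:30–10:45, 11:45–12:00, 13:15–18:00.
Callum ∩ Maya: 08:30–09:15, 13:15–13:45, 15:15–16:45.
Callum ∩ Maya ∩ Elena: 08:45–09:00, 15:15–16:15.
Windows ≥ 15 min: 08:45–09:00, 15:15–16:15.

08:45–09:00, 15:15–16:15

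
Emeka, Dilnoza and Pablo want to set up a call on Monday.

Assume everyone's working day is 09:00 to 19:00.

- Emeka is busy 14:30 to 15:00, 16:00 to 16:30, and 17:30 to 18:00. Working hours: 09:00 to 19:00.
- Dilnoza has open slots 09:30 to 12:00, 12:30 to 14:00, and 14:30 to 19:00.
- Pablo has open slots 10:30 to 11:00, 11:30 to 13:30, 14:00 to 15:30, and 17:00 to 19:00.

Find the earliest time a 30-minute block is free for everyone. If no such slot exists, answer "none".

10:30

Emeka free within 09:00–19:00: 09:00–14:30, 15:00–16:00, 16:30–17:30, 18:00–19:00.
Emeka ∩ Dilnoza: 09:30–12:00, 12:30–14:00, 15:00–16:00, 16:30–17:30, 18:00–19:00.
Emeka ∩ Dilnoza ∩ Pablo: 10:30–11:00, 11:30–12:00, 12:30–13:30, 15:00–15:30, 17:00–17:30, 18:00–19:00.
Windows ≥ 30 min: 10:30–11:00, 11:30–12:00, 12:30–13:30, 15:00–15:30, 17:00–17:30, 18:00–19:00.
Earliest such window starts at 10:30.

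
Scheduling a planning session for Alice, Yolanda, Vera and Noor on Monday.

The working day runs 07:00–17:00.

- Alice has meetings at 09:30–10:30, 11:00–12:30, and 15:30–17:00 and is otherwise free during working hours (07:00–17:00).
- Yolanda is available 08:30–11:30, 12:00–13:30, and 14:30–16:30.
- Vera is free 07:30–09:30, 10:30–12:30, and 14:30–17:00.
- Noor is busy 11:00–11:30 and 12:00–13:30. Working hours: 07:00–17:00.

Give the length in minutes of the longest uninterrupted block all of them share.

60 minutes

Alice free within 07:00–17:00: 07:00–09:30, 10:30–11:00, 12:30–15:30.
Noor free within 07:00–17:00: 07:00–11:00, 11:30–12:00, 13:30–17:00.
Alice ∩ Yolanda: 08:30–09:30, 10:30–11:00, 12:30–13:30, 14:30–15:30.
Alice ∩ Yolanda ∩ Vera: 08:30–09:30, 10:30–11:00, 14:30–15:30.
Alice ∩ Yolanda ∩ Vera ∩ Noor: 08:30–09:30, 10:30–11:00, 14:30–15:30.
Common window lengths: 60, 30, 60 min; longest is 60.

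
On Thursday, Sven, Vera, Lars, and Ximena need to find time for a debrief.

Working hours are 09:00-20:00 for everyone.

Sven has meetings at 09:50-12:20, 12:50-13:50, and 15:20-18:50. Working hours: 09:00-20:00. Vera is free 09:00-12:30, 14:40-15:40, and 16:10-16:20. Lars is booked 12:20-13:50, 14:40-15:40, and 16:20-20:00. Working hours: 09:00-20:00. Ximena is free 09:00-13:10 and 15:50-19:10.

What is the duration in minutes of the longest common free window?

Sven free within 09:00–20:00: 09:00–09:50, 12:20–12:50, 13:50–15:20, 18:50–20:00.
Lars free within 09:00–20:00: 09:00–12:20, 13:50–14:40, 15:40–16:20.
Sven ∩ Vera: 09:00–09:50, 12:20–12:30, 14:40–15:20.
Sven ∩ Vera ∩ Lars: 09:00–09:50.
Sven ∩ Vera ∩ Lars ∩ Ximena: 09:00–09:50.
Single common window of 50 minutes.

50 minutes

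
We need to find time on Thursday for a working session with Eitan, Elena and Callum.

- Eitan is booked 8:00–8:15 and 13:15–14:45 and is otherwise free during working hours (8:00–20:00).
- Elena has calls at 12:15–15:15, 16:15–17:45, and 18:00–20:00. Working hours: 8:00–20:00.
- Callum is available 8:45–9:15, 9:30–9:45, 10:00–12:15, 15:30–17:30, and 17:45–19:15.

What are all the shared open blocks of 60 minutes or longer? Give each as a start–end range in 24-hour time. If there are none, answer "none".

10:00–12:15

Eitan free within 08:00–20:00: 08:15–13:15, 14:45–20:00.
Elena free within 08:00–20:00: 08:00–12:15, 15:15–16:15, 17:45–18:00.
Eitan ∩ Elena: 08:15–12:15, 15:15–16:15, 17:45–18:00.
Eitan ∩ Elena ∩ Callum: 08:45–09:15, 09:30–09:45, 10:00–12:15, 15:30–16:15, 17:45–18:00.
Windows ≥ 60 min: 10:00–12:15.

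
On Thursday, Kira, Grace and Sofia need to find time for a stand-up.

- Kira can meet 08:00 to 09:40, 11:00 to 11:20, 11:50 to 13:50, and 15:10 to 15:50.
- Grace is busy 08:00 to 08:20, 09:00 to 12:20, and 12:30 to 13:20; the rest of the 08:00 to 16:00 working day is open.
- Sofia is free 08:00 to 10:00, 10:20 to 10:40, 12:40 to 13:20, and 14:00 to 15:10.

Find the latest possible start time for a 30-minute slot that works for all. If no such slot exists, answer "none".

08:30

Grace free within 08:00–16:00: 08:20–09:00, 12:20–12:30, 13:20–16:00.
Kira ∩ Grace: 08:20–09:00, 12:20–12:30, 13:20–13:50, 15:10–15:50.
Kira ∩ Grace ∩ Sofia: 08:20–09:00.
Windows ≥ 30 min: 08:20–09:00.
Latest start in the last window 08:20–09:00 is 09:00 − 30 min = 08:30.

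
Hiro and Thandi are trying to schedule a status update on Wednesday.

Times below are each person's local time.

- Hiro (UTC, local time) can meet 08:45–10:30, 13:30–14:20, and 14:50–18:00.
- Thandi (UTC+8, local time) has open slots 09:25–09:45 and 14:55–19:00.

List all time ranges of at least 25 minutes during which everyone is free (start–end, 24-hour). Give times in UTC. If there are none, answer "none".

Hiro → UTC: 08:45–10:30, 13:30–14:20, 14:50–18:00.
Thandi → UTC: 01:25–01:45, 06:55–11:00.
Hiro ∩ Thandi: 08:45–10:30.
Windows ≥ 25 min: 08:45–10:30.

08:45–10:30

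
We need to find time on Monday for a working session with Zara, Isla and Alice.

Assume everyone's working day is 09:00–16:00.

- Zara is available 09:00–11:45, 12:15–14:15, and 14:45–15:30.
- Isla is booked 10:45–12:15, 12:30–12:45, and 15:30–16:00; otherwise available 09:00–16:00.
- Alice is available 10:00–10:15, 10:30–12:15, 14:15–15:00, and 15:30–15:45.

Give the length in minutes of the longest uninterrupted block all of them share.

15 minutes

Isla free within 09:00–16:00: 09:00–10:45, 12:15–12:30, 12:45–15:30.
Zara ∩ Isla: 09:00–10:45, 12:15–12:30, 12:45–14:15, 14:45–15:30.
Zara ∩ Isla ∩ Alice: 10:00–10:15, 10:30–10:45, 14:45–15:00.
Common window lengths: 15, 15, 15 min; longest is 15.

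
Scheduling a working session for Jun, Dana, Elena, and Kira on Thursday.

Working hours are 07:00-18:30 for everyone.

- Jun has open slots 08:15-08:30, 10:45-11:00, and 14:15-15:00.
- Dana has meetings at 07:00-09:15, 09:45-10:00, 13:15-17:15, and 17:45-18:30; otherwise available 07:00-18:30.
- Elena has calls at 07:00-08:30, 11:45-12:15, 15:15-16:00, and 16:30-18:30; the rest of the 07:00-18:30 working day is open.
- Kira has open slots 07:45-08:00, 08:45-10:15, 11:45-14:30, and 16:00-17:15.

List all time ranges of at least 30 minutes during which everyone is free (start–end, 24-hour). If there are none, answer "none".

none

Dana free within 07:00–18:30: 09:15–09:45, 10:00–13:15, 17:15–17:45.
Elena free within 07:00–18:30: 08:30–11:45, 12:15–15:15, 16:00–16:30.
Jun ∩ Dana: 10:45–11:00.
Jun ∩ Dana ∩ Elena: 10:45–11:00.
Jun ∩ Dana ∩ Elena ∩ Kira: (none).
Windows ≥ 30 min: (none).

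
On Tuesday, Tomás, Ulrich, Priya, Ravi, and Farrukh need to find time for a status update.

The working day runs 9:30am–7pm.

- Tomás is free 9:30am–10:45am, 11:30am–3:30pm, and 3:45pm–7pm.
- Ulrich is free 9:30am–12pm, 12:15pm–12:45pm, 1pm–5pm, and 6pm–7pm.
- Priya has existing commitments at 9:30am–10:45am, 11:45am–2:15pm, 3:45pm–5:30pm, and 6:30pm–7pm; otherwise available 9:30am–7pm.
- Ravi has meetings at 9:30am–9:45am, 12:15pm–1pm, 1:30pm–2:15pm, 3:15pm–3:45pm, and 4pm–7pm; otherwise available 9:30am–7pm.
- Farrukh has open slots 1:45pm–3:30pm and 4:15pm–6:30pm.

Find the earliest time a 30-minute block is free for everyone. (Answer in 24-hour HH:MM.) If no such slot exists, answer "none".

14:15

Priya free within 09:30–19:00: 10:45–11:45, 14:15–15:45, 17:30–18:30.
Ravi free within 09:30–19:00: 09:45–12:15, 13:00–13:30, 14:15–15:15, 15:45–16:00.
Tomás ∩ Ulrich: 09:30–10:45, 11:30–12:00, 12:15–12:45, 13:00–15:30, 15:45–17:00, 18:00–19:00.
Tomás ∩ Ulrich ∩ Priya: 11:30–11:45, 14:15–15:30, 18:00–18:30.
Tomás ∩ Ulrich ∩ Priya ∩ Ravi: 11:30–11:45, 14:15–15:15.
Tomás ∩ Ulrich ∩ Priya ∩ Ravi ∩ Farrukh: 14:15–15:15.
Windows ≥ 30 min: 14:15–15:15.
Earliest such window starts at 14:15.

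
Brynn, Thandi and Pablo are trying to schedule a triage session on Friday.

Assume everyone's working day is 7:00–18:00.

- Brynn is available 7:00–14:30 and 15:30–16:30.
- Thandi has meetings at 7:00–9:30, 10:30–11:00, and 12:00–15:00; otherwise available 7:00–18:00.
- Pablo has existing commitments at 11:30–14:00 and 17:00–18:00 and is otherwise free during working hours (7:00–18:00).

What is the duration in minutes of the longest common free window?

60 minutes

Thandi free within 07:00–18:00: 09:30–10:30, 11:00–12:00, 15:00–18:00.
Pablo free within 07:00–18:00: 07:00–11:30, 14:00–17:00.
Brynn ∩ Thandi: 09:30–10:30, 11:00–12:00, 15:30–16:30.
Brynn ∩ Thandi ∩ Pablo: 09:30–10:30, 11:00–11:30, 15:30–16:30.
Common window lengths: 60, 30, 60 min; longest is 60.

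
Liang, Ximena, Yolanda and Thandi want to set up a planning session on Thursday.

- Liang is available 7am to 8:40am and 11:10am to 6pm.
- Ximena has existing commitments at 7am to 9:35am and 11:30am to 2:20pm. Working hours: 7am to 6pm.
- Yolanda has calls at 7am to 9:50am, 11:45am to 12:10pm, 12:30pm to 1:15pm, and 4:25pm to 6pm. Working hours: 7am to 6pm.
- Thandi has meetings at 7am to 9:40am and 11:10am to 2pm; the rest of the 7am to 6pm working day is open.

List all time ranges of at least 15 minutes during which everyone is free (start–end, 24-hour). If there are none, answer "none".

Ximena free within 07:00–18:00: 09:35–11:30, 14:20–18:00.
Yolanda free within 07:00–18:00: 09:50–11:45, 12:10–12:30, 13:15–16:25.
Thandi free within 07:00–18:00: 09:40–11:10, 14:00–18:00.
Liang ∩ Ximena: 11:10–11:30, 14:20–18:00.
Liang ∩ Ximena ∩ Yolanda: 11:10–11:30, 14:20–16:25.
Liang ∩ Ximena ∩ Yolanda ∩ Thandi: 14:20–16:25.
Windows ≥ 15 min: 14:20–16:25.

14:20–16:25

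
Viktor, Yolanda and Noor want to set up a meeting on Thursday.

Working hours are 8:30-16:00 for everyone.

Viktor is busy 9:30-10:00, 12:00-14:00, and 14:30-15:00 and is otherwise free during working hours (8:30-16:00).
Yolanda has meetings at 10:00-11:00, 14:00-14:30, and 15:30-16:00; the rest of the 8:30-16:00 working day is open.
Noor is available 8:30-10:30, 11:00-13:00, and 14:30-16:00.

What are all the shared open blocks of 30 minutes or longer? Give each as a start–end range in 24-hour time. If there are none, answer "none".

Viktor free within 08:30–16:00: 08:30–09:30, 10:00–12:00, 14:00–14:30, 15:00–16:00.
Yolanda free within 08:30–16:00: 08:30–10:00, 11:00–14:00, 14:30–15:30.
Viktor ∩ Yolanda: 08:30–09:30, 11:00–12:00, 15:00–15:30.
Viktor ∩ Yolanda ∩ Noor: 08:30–09:30, 11:00–12:00, 15:00–15:30.
Windows ≥ 30 min: 08:30–09:30, 11:00–12:00, 15:00–15:30.

08:30–09:30, 11:00–12:00, 15:00–15:30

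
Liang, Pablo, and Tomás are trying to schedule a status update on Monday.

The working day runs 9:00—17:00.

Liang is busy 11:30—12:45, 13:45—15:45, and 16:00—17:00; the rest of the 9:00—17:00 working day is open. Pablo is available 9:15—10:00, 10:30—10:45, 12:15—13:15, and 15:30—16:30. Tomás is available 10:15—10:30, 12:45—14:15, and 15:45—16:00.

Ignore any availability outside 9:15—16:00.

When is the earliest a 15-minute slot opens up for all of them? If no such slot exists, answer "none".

Liang free within 09:00–17:00: 09:00–11:30, 12:45–13:45, 15:45–16:00.
Liang ∩ Pablo: 09:15–10:00, 10:30–10:45, 12:45–13:15, 15:45–16:00.
Liang ∩ Pablo ∩ Tomás: 12:45–13:15, 15:45–16:00.
Restricted to 09:15–16:00: 12:45–13:15, 15:45–16:00.
Windows ≥ 15 min: 12:45–13:15, 15:45–16:00.
Earliest such window starts at 12:45.

12:45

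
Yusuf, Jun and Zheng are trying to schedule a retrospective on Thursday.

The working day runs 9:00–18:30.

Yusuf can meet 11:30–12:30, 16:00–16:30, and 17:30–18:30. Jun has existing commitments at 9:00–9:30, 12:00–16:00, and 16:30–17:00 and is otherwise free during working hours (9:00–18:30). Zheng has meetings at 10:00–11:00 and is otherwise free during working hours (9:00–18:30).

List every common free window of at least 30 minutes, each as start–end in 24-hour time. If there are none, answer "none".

11:30–12:00, 16:00–16:30, 17:30–18:30

Jun free within 09:00–18:30: 09:30–12:00, 16:00–16:30, 17:00–18:30.
Zheng free within 09:00–18:30: 09:00–10:00, 11:00–18:30.
Yusuf ∩ Jun: 11:30–12:00, 16:00–16:30, 17:30–18:30.
Yusuf ∩ Jun ∩ Zheng: 11:30–12:00, 16:00–16:30, 17:30–18:30.
Windows ≥ 30 min: 11:30–12:00, 16:00–16:30, 17:30–18:30.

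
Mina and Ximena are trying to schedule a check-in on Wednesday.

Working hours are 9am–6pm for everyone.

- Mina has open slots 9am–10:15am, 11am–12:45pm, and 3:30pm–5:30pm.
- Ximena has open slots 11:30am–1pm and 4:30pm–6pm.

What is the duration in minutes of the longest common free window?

Mina ∩ Ximena: 11:30–12:45, 16:30–17:30.
Common window lengths: 75, 60 min; longest is 75.

75 minutes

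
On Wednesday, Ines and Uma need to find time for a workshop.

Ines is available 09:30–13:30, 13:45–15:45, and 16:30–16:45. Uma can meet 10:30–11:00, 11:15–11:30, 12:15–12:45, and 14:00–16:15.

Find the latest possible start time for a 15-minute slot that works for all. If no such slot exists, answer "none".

15:30

Ines ∩ Uma: 10:30–11:00, 11:15–11:30, 12:15–12:45, 14:00–15:45.
Windows ≥ 15 min: 10:30–11:00, 11:15–11:30, 12:15–12:45, 14:00–15:45.
Latest start in the last window 14:00–15:45 is 15:45 − 15 min = 15:30.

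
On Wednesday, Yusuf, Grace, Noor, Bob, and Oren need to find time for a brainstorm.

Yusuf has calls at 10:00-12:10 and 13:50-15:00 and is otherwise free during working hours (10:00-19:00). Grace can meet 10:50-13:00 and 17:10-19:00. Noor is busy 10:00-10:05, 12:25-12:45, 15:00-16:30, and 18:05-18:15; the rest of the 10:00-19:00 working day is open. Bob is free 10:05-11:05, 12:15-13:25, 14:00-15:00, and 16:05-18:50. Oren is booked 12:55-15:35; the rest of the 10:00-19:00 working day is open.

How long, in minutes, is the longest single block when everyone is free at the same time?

Yusuf free within 10:00–19:00: 12:10–13:50, 15:00–19:00.
Noor free within 10:00–19:00: 10:05–12:25, 12:45–15:00, 16:30–18:05, 18:15–19:00.
Oren free within 10:00–19:00: 10:00–12:55, 15:35–19:00.
Yusuf ∩ Grace: 12:10–13:00, 17:10–19:00.
Yusuf ∩ Grace ∩ Noor: 12:10–12:25, 12:45–13:00, 17:10–18:05, 18:15–19:00.
Yusuf ∩ Grace ∩ Noor ∩ Bob: 12:15–12:25, 12:45–13:00, 17:10–18:05, 18:15–18:50.
Yusuf ∩ Grace ∩ Noor ∩ Bob ∩ Oren: 12:15–12:25, 12:45–12:55, 17:10–18:05, 18:15–18:50.
Common window lengths: 10, 10, 55, 35 min; longest is 55.

55 minutes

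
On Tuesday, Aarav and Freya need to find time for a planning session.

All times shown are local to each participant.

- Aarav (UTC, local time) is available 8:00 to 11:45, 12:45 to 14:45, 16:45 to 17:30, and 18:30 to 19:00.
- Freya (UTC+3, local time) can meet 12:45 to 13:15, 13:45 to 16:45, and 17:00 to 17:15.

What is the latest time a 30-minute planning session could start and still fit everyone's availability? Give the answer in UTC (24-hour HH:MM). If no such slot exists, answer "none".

13:15

Aarav → UTC: 08:00–11:45, 12:45–14:45, 16:45–17:30, 18:30–19:00.
Freya → UTC: 09:45–10:15, 10:45–13:45, 14:00–14:15.
Aarav ∩ Freya: 09:45–10:15, 10:45–11:45, 12:45–13:45, 14:00–14:15.
Windows ≥ 30 min: 09:45–10:15, 10:45–11:45, 12:45–13:45.
Latest start in the last window 12:45–13:45 is 13:45 − 30 min = 13:15.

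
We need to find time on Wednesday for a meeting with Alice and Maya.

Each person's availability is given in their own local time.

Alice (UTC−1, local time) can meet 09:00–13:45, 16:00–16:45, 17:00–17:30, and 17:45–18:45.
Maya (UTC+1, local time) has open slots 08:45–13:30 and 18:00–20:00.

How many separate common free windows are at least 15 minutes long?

Alice → UTC: 10:00–14:45, 17:00–17:45, 18:00–18:30, 18:45–19:45.
Maya → UTC: 07:45–12:30, 17:00–19:00.
Alice ∩ Maya: 10:00–12:30, 17:00–17:45, 18:00–18:30, 18:45–19:00.
Windows ≥ 15 min: 10:00–12:30, 17:00–17:45, 18:00–18:30, 18:45–19:00.
That's 4 windows.

4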